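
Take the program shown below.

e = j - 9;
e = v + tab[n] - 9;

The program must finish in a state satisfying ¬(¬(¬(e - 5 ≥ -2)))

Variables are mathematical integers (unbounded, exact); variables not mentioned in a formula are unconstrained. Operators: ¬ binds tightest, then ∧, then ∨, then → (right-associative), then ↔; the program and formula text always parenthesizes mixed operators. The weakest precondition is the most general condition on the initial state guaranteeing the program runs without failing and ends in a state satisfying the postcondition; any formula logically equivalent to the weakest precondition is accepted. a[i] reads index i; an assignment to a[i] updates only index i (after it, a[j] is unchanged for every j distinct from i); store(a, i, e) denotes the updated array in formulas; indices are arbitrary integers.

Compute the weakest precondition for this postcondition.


Working backward. After the program, the postcondition ¬(¬(¬(e - 5 ≥ -2))) must hold; in canonical form it is ¬(e ≥ 3).
Before e := v + tab[n] - 9: ¬(tab[n] + v ≥ 12)
Before e := j - 9: ¬(tab[n] + v ≥ 12)
Answer: WP = ¬(tab[n] + v ≥ 12)


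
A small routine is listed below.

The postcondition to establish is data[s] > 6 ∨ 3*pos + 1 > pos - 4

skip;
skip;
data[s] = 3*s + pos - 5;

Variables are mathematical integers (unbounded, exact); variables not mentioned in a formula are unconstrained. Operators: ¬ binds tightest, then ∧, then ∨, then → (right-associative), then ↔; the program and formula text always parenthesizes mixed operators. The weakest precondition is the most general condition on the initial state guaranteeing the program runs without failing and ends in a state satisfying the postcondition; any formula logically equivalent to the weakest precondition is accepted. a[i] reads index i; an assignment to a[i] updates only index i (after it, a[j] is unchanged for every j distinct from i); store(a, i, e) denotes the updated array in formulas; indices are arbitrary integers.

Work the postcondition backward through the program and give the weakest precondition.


Working backward. After the program, the postcondition data[s] > 6 ∨ 3*pos + 1 > pos - 4 must hold; in canonical form it is data[s] > 6 ∨ 2*pos > -5.
Before data[s] := 3*s + pos - 5: store(data, s, pos + 3*s - 5)[s] > 6 ∨ 2*pos > -5
Before skip: store(data, s, pos + 3*s - 5)[s] > 6 ∨ 2*pos > -5
Before skip: store(data, s, pos + 3*s - 5)[s] > 6 ∨ 2*pos > -5
Answer: WP = store(data, s, pos + 3*s - 5)[s] > 6 ∨ 2*pos > -5


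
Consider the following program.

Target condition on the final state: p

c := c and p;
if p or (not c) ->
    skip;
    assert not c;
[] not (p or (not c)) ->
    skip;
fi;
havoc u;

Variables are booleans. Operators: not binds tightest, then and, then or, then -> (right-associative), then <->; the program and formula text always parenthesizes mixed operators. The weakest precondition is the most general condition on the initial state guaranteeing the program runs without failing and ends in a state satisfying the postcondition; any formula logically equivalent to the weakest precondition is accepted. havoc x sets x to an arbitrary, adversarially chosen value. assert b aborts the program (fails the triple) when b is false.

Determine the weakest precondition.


Working backward. After the program, p must hold.
Before havoc u: p
Then branch requires (not c) and p; else branch requires p.
Before the if: ((p or (not c)) -> ((not c) and p)) and ((not (p or (not c))) -> p)
Before c := c and p: ((p or (not (c and p))) -> ((not (c and p)) and p)) and ((not (p or (not (c and p)))) -> p)
Answer: WP = ((p or (not (c and p))) -> ((not (c and p)) and p)) and ((not (p or (not (c and p)))) -> p)


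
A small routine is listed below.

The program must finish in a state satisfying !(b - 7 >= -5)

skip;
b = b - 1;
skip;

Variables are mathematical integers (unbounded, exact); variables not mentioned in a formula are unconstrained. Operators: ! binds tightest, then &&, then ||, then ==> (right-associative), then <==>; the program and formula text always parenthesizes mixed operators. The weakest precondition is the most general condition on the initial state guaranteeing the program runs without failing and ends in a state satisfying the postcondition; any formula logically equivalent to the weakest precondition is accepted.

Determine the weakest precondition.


Working backward. After the program, the postcondition !(b - 7 >= -5) must hold; in canonical form it is !(b >= 2).
Before skip: !(b >= 2)
Before b := b - 1: !(b >= 3)
Before skip: !(b >= 3)
Answer: WP = !(b >= 3)


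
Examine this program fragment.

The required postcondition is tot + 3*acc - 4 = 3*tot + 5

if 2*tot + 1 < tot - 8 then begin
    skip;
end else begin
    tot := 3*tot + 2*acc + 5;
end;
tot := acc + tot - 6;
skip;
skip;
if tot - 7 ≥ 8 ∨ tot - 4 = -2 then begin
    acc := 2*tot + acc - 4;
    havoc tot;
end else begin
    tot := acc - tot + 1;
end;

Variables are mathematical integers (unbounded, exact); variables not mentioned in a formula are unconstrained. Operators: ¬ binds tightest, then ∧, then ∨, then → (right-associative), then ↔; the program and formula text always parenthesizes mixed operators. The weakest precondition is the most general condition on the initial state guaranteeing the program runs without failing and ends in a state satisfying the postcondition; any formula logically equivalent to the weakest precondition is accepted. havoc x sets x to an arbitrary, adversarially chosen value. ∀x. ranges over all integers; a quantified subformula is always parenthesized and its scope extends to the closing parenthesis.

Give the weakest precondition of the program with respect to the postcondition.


Working backward. After the program, the postcondition tot + 3*acc - 4 = 3*tot + 5 must hold; in canonical form it is 3*acc = 2*tot + 9.
Then branch requires ∀tot_1. 3*acc + 6*tot = 2*tot_1 + 21; else branch requires acc + 2*tot = 11.
Before the if: ((tot ≥ 15 ∨ tot = 2) → (∀tot_1. 3*acc + 6*tot = 2*tot_1 + 21)) ∧ ((¬(tot ≥ 15 ∨ tot = 2)) → acc + 2*tot = 11)
Before skip: ((tot ≥ 15 ∨ tot = 2) → (∀tot_1. 3*acc + 6*tot = 2*tot_1 + 21)) ∧ ((¬(tot ≥ 15 ∨ tot = 2)) → acc + 2*tot = 11)
Before skip: ((tot ≥ 15 ∨ tot = 2) → (∀tot_1. 3*acc + 6*tot = 2*tot_1 + 21)) ∧ ((¬(tot ≥ 15 ∨ tot = 2)) → acc + 2*tot = 11)
Before tot := acc + tot - 6: ((acc + tot ≥ 21 ∨ acc + tot = 8) → (∀tot_1. 9*acc + 6*tot = 2*tot_1 + 57)) ∧ ((¬(acc + tot ≥ 21 ∨ acc + tot = 8)) → 3*acc + 2*tot = 23)
Then branch requires ((acc + tot ≥ 21 ∨ acc + tot = 8) → (∀tot_1. 9*acc + 6*tot = 2*tot_1 + 57)) ∧ ((¬(acc + tot ≥ 21 ∨ acc + tot = 8)) → 3*acc + 2*tot = 23); else branch requires ((3*acc + 3*tot ≥ 16 ∨ 3*acc + 3*tot = 3) → (∀tot_1. 21*acc + 18*tot = 2*tot_1 + 27)) ∧ ((¬(3*acc + 3*tot ≥ 16 ∨ 3*acc + 3*tot = 3)) → 7*acc + 6*tot = 13).
Before the if: (tot < -9 → (((acc + tot ≥ 21 ∨ acc + tot = 8) → (∀tot_1. 9*acc + 6*tot = 2*tot_1 + 57)) ∧ ((¬(acc + tot ≥ 21 ∨ acc + tot = 8)) → 3*acc + 2*tot = 23))) ∧ ((¬(tot < -9)) → (((3*acc + 3*tot ≥ 16 ∨ 3*acc + 3*tot = 3) → (∀tot_1. 21*acc + 18*tot = 2*tot_1 + 27)) ∧ ((¬(3*acc + 3*tot ≥ 16 ∨ 3*acc + 3*tot = 3)) → 7*acc + 6*tot = 13)))
Answer: WP = (tot < -9 → (((acc + tot ≥ 21 ∨ acc + tot = 8) → (∀tot_1. 9*acc + 6*tot = 2*tot_1 + 57)) ∧ ((¬(acc + tot ≥ 21 ∨ acc + tot = 8)) → 3*acc + 2*tot = 23))) ∧ ((¬(tot < -9)) → (((3*acc + 3*tot ≥ 16 ∨ 3*acc + 3*tot = 3) → (∀tot_1. 21*acc + 18*tot = 2*tot_1 + 27)) ∧ ((¬(3*acc + 3*tot ≥ 16 ∨ 3*acc + 3*tot = 3)) → 7*acc + 6*tot = 13)))


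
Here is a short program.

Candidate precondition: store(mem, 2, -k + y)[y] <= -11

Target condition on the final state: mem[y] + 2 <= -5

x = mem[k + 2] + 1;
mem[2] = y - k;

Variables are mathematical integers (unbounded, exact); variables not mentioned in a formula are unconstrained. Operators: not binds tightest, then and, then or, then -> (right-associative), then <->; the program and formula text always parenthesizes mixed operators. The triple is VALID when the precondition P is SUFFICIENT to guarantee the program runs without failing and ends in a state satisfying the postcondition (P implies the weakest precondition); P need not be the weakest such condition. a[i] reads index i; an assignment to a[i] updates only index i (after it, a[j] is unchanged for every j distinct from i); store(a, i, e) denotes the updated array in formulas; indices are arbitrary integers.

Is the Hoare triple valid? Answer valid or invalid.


Working backward. After the program, the postcondition mem[y] + 2 <= -5 must hold; in canonical form it is mem[y] <= -7.
Before mem[2] := y - k: store(mem, 2, -k + y)[y] <= -7
Before x := mem[k + 2] + 1: store(mem, 2, -k + y)[y] <= -7
The weakest precondition is store(mem, 2, -k + y)[y] <= -7.
Check whether store(mem, 2, -k + y)[y] <= -11 implies it.
Every state satisfying the precondition satisfies the weakest precondition: the implication holds.
Answer: valid


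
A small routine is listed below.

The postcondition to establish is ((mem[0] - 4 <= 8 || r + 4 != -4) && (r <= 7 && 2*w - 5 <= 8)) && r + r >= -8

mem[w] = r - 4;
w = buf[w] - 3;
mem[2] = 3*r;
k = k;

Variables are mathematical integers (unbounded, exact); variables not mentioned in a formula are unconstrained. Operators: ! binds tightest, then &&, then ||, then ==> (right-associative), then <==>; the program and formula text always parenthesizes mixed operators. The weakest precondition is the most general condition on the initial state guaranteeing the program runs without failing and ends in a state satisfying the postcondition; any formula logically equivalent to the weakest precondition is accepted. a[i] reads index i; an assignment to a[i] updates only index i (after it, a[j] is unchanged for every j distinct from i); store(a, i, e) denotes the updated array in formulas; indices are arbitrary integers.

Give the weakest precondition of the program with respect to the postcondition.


Working backward. After the program, the postcondition ((mem[0] - 4 <= 8 || r + 4 != -4) && (r <= 7 && 2*w - 5 <= 8)) && r + r >= -8 must hold; in canonical form it is (mem[0] <= 12 || r != -8) && r <= 7 && 2*w <= 13 && 2*r >= -8.
Before k := k: (mem[0] <= 12 || r != -8) && r <= 7 && 2*w <= 13 && 2*r >= -8
Before mem[2] := 3*r: (mem[0] <= 12 || r != -8) && r <= 7 && 2*w <= 13 && 2*r >= -8
Before w := buf[w] - 3: (mem[0] <= 12 || r != -8) && r <= 7 && 2*buf[w] <= 19 && 2*r >= -8
Before mem[w] := r - 4: (store(mem, w, r - 4)[0] <= 12 || r != -8) && r <= 7 && 2*buf[w] <= 19 && 2*r >= -8
Answer: WP = (store(mem, w, r - 4)[0] <= 12 || r != -8) && r <= 7 && 2*buf[w] <= 19 && 2*r >= -8


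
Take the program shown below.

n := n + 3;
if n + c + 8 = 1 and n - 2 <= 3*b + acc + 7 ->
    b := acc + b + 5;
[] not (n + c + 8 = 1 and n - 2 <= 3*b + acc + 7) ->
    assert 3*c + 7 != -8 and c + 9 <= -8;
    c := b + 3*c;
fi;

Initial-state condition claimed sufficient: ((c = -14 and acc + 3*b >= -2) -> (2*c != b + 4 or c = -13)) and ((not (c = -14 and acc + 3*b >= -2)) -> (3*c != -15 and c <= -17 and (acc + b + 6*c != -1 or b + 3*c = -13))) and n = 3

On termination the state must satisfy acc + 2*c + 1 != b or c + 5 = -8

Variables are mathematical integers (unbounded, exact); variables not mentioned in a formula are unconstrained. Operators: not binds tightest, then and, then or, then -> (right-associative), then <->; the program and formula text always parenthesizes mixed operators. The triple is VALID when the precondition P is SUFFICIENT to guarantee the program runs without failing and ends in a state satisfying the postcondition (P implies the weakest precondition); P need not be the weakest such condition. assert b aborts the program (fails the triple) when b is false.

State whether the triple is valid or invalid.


Working backward. After the program, the postcondition acc + 2*c + 1 != b or c + 5 = -8 must hold; in canonical form it is acc + 2*c != b - 1 or c = -13.
Then branch requires 2*c != b + 4 or c = -13; else branch requires 3*c != -15 and c <= -17 and (acc + b + 6*c != -1 or b + 3*c = -13).
Before the if: ((c + n = -7 and n <= acc + 3*b + 9) -> (2*c != b + 4 or c = -13)) and ((not (c + n = -7 and n <= acc + 3*b + 9)) -> (3*c != -15 and c <= -17 and (acc + b + 6*c != -1 or b + 3*c = -13)))
Before n := n + 3: ((c + n = -10 and n <= acc + 3*b + 6) -> (2*c != b + 4 or c = -13)) and ((not (c + n = -10 and n <= acc + 3*b + 6)) -> (3*c != -15 and c <= -17 and (acc + b + 6*c != -1 or b + 3*c = -13)))
The weakest precondition is ((c + n = -10 and n <= acc + 3*b + 6) -> (2*c != b + 4 or c = -13)) and ((not (c + n = -10 and n <= acc + 3*b + 6)) -> (3*c != -15 and c <= -17 and (acc + b + 6*c != -1 or b + 3*c = -13))).
Check whether ((c = -14 and acc + 3*b >= -2) -> (2*c != b + 4 or c = -13)) and ((not (c = -14 and acc + 3*b >= -2)) -> (3*c != -15 and c <= -17 and (acc + b + 6*c != -1 or b + 3*c = -13))) and n = 3 implies it.
Countermodel: at the initial state acc = 91, b = -31, c = -14, n = 3, the precondition holds but the weakest precondition fails.
Answer: invalid


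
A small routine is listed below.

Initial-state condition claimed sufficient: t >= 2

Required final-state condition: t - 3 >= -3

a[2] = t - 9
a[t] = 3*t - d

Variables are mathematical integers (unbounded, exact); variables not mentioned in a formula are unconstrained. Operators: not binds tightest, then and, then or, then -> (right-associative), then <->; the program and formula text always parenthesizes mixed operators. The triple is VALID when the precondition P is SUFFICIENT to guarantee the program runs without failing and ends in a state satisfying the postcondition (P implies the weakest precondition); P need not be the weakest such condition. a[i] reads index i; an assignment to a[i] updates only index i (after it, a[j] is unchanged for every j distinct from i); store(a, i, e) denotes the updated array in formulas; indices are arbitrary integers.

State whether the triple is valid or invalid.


Working backward. After the program, the postcondition t - 3 >= -3 must hold; in canonical form it is t >= 0.
Before a[t] := 3*t - d: t >= 0
Before a[2] := t - 9: t >= 0
The weakest precondition is t >= 0.
Check whether t >= 2 implies it.
Every state satisfying the precondition satisfies the weakest precondition: the implication holds.
Answer: valid


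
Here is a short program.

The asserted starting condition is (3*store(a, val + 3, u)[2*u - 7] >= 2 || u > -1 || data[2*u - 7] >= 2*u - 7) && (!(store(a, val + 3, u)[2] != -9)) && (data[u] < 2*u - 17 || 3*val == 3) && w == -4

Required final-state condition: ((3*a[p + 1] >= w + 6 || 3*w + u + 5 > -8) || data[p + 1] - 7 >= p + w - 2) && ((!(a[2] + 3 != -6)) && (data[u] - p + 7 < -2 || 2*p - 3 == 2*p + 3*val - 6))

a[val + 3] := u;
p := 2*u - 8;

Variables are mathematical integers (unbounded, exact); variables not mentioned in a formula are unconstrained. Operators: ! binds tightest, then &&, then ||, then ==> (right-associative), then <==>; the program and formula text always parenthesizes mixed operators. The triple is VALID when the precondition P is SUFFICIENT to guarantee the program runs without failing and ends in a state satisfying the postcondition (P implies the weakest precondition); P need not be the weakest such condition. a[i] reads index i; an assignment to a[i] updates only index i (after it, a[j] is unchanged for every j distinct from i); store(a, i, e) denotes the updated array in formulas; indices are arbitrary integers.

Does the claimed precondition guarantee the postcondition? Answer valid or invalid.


Working backward. After the program, the postcondition ((3*a[p + 1] >= w + 6 || 3*w + u + 5 > -8) || data[p + 1] - 7 >= p + w - 2) && ((!(a[2] + 3 != -6)) && (data[u] - p + 7 < -2 || 2*p - 3 == 2*p + 3*val - 6)) must hold; in canonical form it is (3*a[p + 1] >= w + 6 || u + 3*w > -13 || data[p + 1] >= p + w + 5) && (!(a[2] != -9)) && (data[u] < p - 9 || 3*val == 3).
Before p := 2*u - 8: (3*a[2*u - 7] >= w + 6 || u + 3*w > -13 || data[2*u - 7] >= 2*u + w - 3) && (!(a[2] != -9)) && (data[u] < 2*u - 17 || 3*val == 3)
Before a[val + 3] := u: (3*store(a, val + 3, u)[2*u - 7] >= w + 6 || u + 3*w > -13 || data[2*u - 7] >= 2*u + w - 3) && (!(store(a, val + 3, u)[2] != -9)) && (data[u] < 2*u - 17 || 3*val == 3)
The weakest precondition is (3*store(a, val + 3, u)[2*u - 7] >= w + 6 || u + 3*w > -13 || data[2*u - 7] >= 2*u + w - 3) && (!(store(a, val + 3, u)[2] != -9)) && (data[u] < 2*u - 17 || 3*val == 3).
Check whether (3*store(a, val + 3, u)[2*u - 7] >= 2 || u > -1 || data[2*u - 7] >= 2*u - 7) && (!(store(a, val + 3, u)[2] != -9)) && (data[u] < 2*u - 17 || 3*val == 3) && w == -4 implies it.
Every state satisfying the precondition satisfies the weakest precondition: the implication holds.
Answer: valid


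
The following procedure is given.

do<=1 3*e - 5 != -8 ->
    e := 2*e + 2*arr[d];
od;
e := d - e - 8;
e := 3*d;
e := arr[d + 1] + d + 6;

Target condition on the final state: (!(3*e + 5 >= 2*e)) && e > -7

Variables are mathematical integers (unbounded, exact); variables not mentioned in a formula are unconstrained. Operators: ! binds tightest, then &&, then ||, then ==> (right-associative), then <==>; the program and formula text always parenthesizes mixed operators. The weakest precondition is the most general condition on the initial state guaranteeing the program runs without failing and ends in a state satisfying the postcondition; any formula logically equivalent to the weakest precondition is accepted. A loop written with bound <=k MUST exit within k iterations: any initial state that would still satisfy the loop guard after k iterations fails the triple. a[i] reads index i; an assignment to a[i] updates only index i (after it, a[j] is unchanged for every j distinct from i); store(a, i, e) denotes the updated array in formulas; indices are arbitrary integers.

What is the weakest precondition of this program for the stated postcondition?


Working backward. After the program, the postcondition (!(3*e + 5 >= 2*e)) && e > -7 must hold; in canonical form it is (!(e >= -5)) && e > -7.
Before e := arr[d + 1] + d + 6: (!(arr[d + 1] + d >= -11)) && arr[d + 1] + d > -13
Before e := 3*d: (!(arr[d + 1] + d >= -11)) && arr[d + 1] + d > -13
Before e := d - e - 8: (!(arr[d + 1] + d >= -11)) && arr[d + 1] + d > -13
Before the loop (bound <=1), unroll the exhaustion recursion (WP_0 = exit-now case; WP_j = one more guarded iteration, up to j = 1):
  WP_0: (!(3*e != -3)) && (!(arr[d + 1] + d >= -11)) && arr[d + 1] + d > -13
  WP_1: (3*e != -3 ==> ((!(6*arr[d] + 6*e != -3)) && (!(arr[d + 1] + d >= -11)) && arr[d + 1] + d > -13)) && ((!(3*e != -3)) ==> ((!(arr[d + 1] + d >= -11)) && arr[d + 1] + d > -13))
So before the loop: (3*e != -3 ==> ((!(6*arr[d] + 6*e != -3)) && (!(arr[d + 1] + d >= -11)) && arr[d + 1] + d > -13)) && ((!(3*e != -3)) ==> ((!(arr[d + 1] + d >= -11)) && arr[d + 1] + d > -13))
Answer: WP = (3*e != -3 ==> ((!(6*arr[d] + 6*e != -3)) && (!(arr[d + 1] + d >= -11)) && arr[d + 1] + d > -13)) && ((!(3*e != -3)) ==> ((!(arr[d + 1] + d >= -11)) && arr[d + 1] + d > -13))


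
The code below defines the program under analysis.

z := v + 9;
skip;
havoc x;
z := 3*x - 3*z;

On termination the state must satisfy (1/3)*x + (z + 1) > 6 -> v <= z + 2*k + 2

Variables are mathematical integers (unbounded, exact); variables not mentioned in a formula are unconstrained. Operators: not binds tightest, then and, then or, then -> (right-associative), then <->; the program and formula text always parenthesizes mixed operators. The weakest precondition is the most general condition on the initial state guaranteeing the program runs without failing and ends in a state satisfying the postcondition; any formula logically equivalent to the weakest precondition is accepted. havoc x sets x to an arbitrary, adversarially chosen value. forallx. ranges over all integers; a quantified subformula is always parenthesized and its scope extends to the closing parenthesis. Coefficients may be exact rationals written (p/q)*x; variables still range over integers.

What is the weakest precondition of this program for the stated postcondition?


Working backward. After the program, the postcondition (1/3)*x + (z + 1) > 6 -> v <= z + 2*k + 2 must hold; in canonical form it is (1/3)*x + z > 5 -> v <= 2*k + z + 2.
Before z := 3*x - 3*z: (10/3)*x > 3*z + 5 -> v + 3*z <= 2*k + 3*x + 2
Before havoc x: forall x_1. ((10/3)*x_1 > 3*z + 5 -> v + 3*z <= 2*k + 3*x_1 + 2)
Before skip: forall x_1. ((10/3)*x_1 > 3*z + 5 -> v + 3*z <= 2*k + 3*x_1 + 2)
Before z := v + 9: forall x_1. ((10/3)*x_1 > 3*v + 32 -> 4*v <= 2*k + 3*x_1 - 25)
Answer: WP = forall x_1. ((10/3)*x_1 > 3*v + 32 -> 4*v <= 2*k + 3*x_1 - 25)


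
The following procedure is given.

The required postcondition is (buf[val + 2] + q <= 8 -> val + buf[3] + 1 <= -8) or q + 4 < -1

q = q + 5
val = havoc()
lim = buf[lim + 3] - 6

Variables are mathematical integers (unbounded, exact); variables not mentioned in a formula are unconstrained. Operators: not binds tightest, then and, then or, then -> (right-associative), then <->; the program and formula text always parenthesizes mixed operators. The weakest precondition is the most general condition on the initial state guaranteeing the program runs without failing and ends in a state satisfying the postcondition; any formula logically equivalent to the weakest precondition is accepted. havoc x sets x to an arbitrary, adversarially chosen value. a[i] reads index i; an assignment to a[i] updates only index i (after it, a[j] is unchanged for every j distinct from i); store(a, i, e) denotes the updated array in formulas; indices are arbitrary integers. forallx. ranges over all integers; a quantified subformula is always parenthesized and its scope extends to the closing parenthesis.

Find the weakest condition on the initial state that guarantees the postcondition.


Working backward. After the program, the postcondition (buf[val + 2] + q <= 8 -> val + buf[3] + 1 <= -8) or q + 4 < -1 must hold; in canonical form it is (buf[val + 2] + q <= 8 -> buf[3] + val <= -9) or q < -5.
Before lim := buf[lim + 3] - 6: (buf[val + 2] + q <= 8 -> buf[3] + val <= -9) or q < -5
Before havoc val: forall val_1. ((buf[val_1 + 2] + q <= 8 -> buf[3] + val_1 <= -9) or q < -5)
Before q := q + 5: forall val_1. ((buf[val_1 + 2] + q <= 3 -> buf[3] + val_1 <= -9) or q < -10)
Answer: WP = forall val_1. ((buf[val_1 + 2] + q <= 3 -> buf[3] + val_1 <= -9) or q < -10)


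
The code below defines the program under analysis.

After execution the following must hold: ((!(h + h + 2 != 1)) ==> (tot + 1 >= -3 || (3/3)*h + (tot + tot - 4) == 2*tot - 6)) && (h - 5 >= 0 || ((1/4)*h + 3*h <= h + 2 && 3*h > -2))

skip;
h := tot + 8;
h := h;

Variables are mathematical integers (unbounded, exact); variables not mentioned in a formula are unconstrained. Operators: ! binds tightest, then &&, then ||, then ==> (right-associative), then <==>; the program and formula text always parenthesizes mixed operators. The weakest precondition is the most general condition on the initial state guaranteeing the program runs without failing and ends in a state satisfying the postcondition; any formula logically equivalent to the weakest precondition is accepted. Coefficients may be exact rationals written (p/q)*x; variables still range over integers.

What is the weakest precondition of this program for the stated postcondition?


Working backward. After the program, the postcondition ((!(h + h + 2 != 1)) ==> (tot + 1 >= -3 || (3/3)*h + (tot + tot - 4) == 2*tot - 6)) && (h - 5 >= 0 || ((1/4)*h + 3*h <= h + 2 && 3*h > -2)) must hold; in canonical form it is ((!(2*h != -1)) ==> (tot >= -4 || h == -2)) && (h >= 5 || ((9/4)*h <= 2 && 3*h > -2)).
Before h := h: ((!(2*h != -1)) ==> (tot >= -4 || h == -2)) && (h >= 5 || ((9/4)*h <= 2 && 3*h > -2))
Before h := tot + 8: ((!(2*tot != -17)) ==> (tot >= -4 || tot == -10)) && (tot >= -3 || ((9/4)*tot <= -16 && 3*tot > -26))
Before skip: ((!(2*tot != -17)) ==> (tot >= -4 || tot == -10)) && (tot >= -3 || ((9/4)*tot <= -16 && 3*tot > -26))
Answer: WP = ((!(2*tot != -17)) ==> (tot >= -4 || tot == -10)) && (tot >= -3 || ((9/4)*tot <= -16 && 3*tot > -26))


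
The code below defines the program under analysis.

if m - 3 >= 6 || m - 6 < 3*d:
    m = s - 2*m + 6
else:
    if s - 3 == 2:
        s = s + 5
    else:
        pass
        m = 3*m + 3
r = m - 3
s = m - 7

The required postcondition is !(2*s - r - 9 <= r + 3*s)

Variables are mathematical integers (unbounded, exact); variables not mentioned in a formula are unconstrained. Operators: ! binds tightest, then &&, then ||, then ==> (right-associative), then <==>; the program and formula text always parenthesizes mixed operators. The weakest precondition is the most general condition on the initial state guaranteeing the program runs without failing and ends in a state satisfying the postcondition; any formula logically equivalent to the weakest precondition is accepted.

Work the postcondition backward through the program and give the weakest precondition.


Working backward. After the program, the postcondition !(2*s - r - 9 <= r + 3*s) must hold; in canonical form it is !(2*r + s >= -9).
Before s := m - 7: !(m + 2*r >= -2)
Before r := m - 3: !(3*m >= 4)
Then branch requires !(3*s >= 6*m - 14); else branch requires (s == 5 ==> (!(3*m >= 4))) && ((!(s == 5)) ==> (!(9*m >= -5))).
Before the if: ((m >= 9 || m < 3*d + 6) ==> (!(3*s >= 6*m - 14))) && ((!(m >= 9 || m < 3*d + 6)) ==> ((s == 5 ==> (!(3*m >= 4))) && ((!(s == 5)) ==> (!(9*m >= -5)))))
Answer: WP = ((m >= 9 || m < 3*d + 6) ==> (!(3*s >= 6*m - 14))) && ((!(m >= 9 || m < 3*d + 6)) ==> ((s == 5 ==> (!(3*m >= 4))) && ((!(s == 5)) ==> (!(9*m >= -5)))))


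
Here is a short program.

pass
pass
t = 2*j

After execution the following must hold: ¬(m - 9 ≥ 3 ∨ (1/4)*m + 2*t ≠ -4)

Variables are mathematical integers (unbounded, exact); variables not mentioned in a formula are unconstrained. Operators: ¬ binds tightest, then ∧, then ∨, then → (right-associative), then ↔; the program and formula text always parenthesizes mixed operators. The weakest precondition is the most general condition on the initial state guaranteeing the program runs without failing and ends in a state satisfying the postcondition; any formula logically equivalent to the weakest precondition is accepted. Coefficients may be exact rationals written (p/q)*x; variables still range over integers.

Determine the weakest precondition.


Working backward. After the program, the postcondition ¬(m - 9 ≥ 3 ∨ (1/4)*m + 2*t ≠ -4) must hold; in canonical form it is ¬(m ≥ 12 ∨ (1/4)*m + 2*t ≠ -4).
Before t := 2*j: ¬(m ≥ 12 ∨ 4*j + (1/4)*m ≠ -4)
Before skip: ¬(m ≥ 12 ∨ 4*j + (1/4)*m ≠ -4)
Before skip: ¬(m ≥ 12 ∨ 4*j + (1/4)*m ≠ -4)
Answer: WP = ¬(m ≥ 12 ∨ 4*j + (1/4)*m ≠ -4)


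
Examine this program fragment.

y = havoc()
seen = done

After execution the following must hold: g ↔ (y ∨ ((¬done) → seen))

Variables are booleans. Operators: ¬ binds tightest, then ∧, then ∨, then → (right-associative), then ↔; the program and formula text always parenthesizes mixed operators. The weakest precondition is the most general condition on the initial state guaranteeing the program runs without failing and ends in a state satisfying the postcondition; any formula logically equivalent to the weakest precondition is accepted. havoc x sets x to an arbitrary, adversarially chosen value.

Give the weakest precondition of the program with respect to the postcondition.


Working backward. After the program, g ↔ (y ∨ ((¬done) → seen)) must hold.
Before seen := done: g ↔ (y ∨ ((¬done) → done))
Before havoc y: g ∧ (g ↔ ((¬done) → done))
Answer: WP = g ∧ (g ↔ ((¬done) → done))


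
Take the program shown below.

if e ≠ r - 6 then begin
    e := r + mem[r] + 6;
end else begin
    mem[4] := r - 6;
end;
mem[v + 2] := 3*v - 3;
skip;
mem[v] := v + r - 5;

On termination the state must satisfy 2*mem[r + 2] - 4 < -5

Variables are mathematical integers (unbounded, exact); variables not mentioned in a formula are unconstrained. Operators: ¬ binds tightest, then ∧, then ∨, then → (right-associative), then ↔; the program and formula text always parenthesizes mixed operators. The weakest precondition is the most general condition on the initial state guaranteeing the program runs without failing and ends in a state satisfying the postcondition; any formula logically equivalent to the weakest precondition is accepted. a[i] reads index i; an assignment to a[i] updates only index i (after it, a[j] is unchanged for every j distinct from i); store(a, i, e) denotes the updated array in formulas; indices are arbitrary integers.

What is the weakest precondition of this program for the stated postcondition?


Working backward. After the program, the postcondition 2*mem[r + 2] - 4 < -5 must hold; in canonical form it is 2*mem[r + 2] < -1.
Before mem[v] := v + r - 5: 2*store(mem, v, r + v - 5)[r + 2] < -1
Before skip: 2*store(mem, v, r + v - 5)[r + 2] < -1
Before mem[v + 2] := 3*v - 3: 2*store(store(mem, v + 2, 3*v - 3), v, r + v - 5)[r + 2] < -1
Then branch requires 2*store(store(mem, v + 2, 3*v - 3), v, r + v - 5)[r + 2] < -1; else branch requires 2*store(store(store(mem, 4, r - 6), v + 2, 3*v - 3), v, r + v - 5)[r + 2] < -1.
Before the if: (e ≠ r - 6 → 2*store(store(mem, v + 2, 3*v - 3), v, r + v - 5)[r + 2] < -1) ∧ ((¬(e ≠ r - 6)) → 2*store(store(store(mem, 4, r - 6), v + 2, 3*v - 3), v, r + v - 5)[r + 2] < -1)
Answer: WP = (e ≠ r - 6 → 2*store(store(mem, v + 2, 3*v - 3), v, r + v - 5)[r + 2] < -1) ∧ ((¬(e ≠ r - 6)) → 2*store(store(store(mem, 4, r - 6), v + 2, 3*v - 3), v, r + v - 5)[r + 2] < -1)


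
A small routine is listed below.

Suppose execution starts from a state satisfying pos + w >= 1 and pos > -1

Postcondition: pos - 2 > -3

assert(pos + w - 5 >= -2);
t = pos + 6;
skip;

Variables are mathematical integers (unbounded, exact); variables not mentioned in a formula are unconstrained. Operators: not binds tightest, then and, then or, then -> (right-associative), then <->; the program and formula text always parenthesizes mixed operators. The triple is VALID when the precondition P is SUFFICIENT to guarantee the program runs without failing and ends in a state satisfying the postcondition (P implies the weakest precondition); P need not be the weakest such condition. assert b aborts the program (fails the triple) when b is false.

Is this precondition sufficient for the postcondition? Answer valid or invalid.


Working backward. After the program, the postcondition pos - 2 > -3 must hold; in canonical form it is pos > -1.
Before skip: pos > -1
Before t := pos + 6: pos > -1
Before assert pos + w - 5 >= -2: pos + w >= 3 and pos > -1
The weakest precondition is pos + w >= 3 and pos > -1.
Check whether pos + w >= 1 and pos > -1 implies it.
Countermodel: at the initial state pos = 0, w = 1, the precondition holds but the weakest precondition fails.
Answer: invalid


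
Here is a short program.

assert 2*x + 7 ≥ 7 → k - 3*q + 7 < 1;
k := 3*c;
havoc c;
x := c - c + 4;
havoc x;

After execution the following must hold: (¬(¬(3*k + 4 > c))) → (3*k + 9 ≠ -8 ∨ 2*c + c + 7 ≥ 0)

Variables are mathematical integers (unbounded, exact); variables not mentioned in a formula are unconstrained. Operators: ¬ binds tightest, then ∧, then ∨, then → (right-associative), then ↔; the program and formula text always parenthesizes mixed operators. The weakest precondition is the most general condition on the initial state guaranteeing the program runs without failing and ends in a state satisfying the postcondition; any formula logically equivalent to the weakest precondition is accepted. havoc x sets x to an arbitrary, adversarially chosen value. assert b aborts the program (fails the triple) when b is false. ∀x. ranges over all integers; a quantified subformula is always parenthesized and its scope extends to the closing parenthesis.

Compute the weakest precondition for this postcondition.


Working backward. After the program, the postcondition (¬(¬(3*k + 4 > c))) → (3*k + 9 ≠ -8 ∨ 2*c + c + 7 ≥ 0) must hold; in canonical form it is 3*k > c - 4 → (3*k ≠ -17 ∨ 3*c ≥ -7).
Before havoc x: 3*k > c - 4 → (3*k ≠ -17 ∨ 3*c ≥ -7)
Before x := c - c + 4: 3*k > c - 4 → (3*k ≠ -17 ∨ 3*c ≥ -7)
Before havoc c: ∀c_1. (3*k > c_1 - 4 → (3*k ≠ -17 ∨ 3*c_1 ≥ -7))
Before k := 3*c: ∀c_1. (9*c > c_1 - 4 → (9*c ≠ -17 ∨ 3*c_1 ≥ -7))
Before assert 2*x + 7 ≥ 7 → k - 3*q + 7 < 1: (2*x ≥ 0 → k < 3*q - 6) ∧ (∀c_1. (9*c > c_1 - 4 → (9*c ≠ -17 ∨ 3*c_1 ≥ -7)))
Answer: WP = (2*x ≥ 0 → k < 3*q - 6) ∧ (∀c_1. (9*c > c_1 - 4 → (9*c ≠ -17 ∨ 3*c_1 ≥ -7)))


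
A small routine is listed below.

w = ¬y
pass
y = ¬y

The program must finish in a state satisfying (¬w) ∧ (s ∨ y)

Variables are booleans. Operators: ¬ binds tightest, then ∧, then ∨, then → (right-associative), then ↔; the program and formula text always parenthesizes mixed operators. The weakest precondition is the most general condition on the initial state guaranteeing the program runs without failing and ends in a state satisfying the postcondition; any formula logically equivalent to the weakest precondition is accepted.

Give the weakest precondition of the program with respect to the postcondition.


Working backward. After the program, (¬w) ∧ (s ∨ y) must hold.
Before y := ¬y: (¬w) ∧ (s ∨ (¬y))
Before skip: (¬w) ∧ (s ∨ (¬y))
Before w := ¬y: y ∧ (s ∨ (¬y))
Answer: WP = y ∧ (s ∨ (¬y))


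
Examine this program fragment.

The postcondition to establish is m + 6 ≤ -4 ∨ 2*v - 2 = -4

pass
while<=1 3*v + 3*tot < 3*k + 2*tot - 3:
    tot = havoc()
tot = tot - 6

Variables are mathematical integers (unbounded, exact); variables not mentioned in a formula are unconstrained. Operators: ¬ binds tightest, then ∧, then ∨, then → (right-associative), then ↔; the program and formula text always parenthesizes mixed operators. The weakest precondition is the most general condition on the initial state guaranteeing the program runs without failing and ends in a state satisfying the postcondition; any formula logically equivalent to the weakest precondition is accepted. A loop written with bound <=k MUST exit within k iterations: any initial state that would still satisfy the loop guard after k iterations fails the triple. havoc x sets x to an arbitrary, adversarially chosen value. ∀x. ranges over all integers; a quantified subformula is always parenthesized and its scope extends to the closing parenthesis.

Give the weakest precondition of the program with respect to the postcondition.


Working backward. After the program, the postcondition m + 6 ≤ -4 ∨ 2*v - 2 = -4 must hold; in canonical form it is m ≤ -10 ∨ 2*v = -2.
Before tot := tot - 6: m ≤ -10 ∨ 2*v = -2
Before the loop (bound <=1), unroll the exhaustion recursion (WP_0 = exit-now case; WP_j = one more guarded iteration, up to j = 1):
  WP_0: (¬(tot + 3*v < 3*k - 3)) ∧ (m ≤ -10 ∨ 2*v = -2)
  WP_1: (tot + 3*v < 3*k - 3 → (∀tot_1. ((¬(tot_1 + 3*v < 3*k - 3)) ∧ (m ≤ -10 ∨ 2*v = -2)))) ∧ ((¬(tot + 3*v < 3*k - 3)) → (m ≤ -10 ∨ 2*v = -2))
So before the loop: (tot + 3*v < 3*k - 3 → (∀tot_1. ((¬(tot_1 + 3*v < 3*k - 3)) ∧ (m ≤ -10 ∨ 2*v = -2)))) ∧ ((¬(tot + 3*v < 3*k - 3)) → (m ≤ -10 ∨ 2*v = -2))
Before skip: (tot + 3*v < 3*k - 3 → (∀tot_1. ((¬(tot_1 + 3*v < 3*k - 3)) ∧ (m ≤ -10 ∨ 2*v = -2)))) ∧ ((¬(tot + 3*v < 3*k - 3)) → (m ≤ -10 ∨ 2*v = -2))
Answer: WP = (tot + 3*v < 3*k - 3 → (∀tot_1. ((¬(tot_1 + 3*v < 3*k - 3)) ∧ (m ≤ -10 ∨ 2*v = -2)))) ∧ ((¬(tot + 3*v < 3*k - 3)) → (m ≤ -10 ∨ 2*v = -2))


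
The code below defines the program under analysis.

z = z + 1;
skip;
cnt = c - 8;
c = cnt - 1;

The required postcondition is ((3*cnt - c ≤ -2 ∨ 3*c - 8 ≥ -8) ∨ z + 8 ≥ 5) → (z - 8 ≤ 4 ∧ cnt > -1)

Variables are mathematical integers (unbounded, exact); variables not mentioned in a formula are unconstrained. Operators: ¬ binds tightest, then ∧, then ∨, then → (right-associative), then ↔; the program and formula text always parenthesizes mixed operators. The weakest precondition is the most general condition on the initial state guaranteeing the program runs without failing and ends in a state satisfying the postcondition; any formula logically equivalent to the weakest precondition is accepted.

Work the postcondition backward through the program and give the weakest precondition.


Working backward. After the program, the postcondition ((3*cnt - c ≤ -2 ∨ 3*c - 8 ≥ -8) ∨ z + 8 ≥ 5) → (z - 8 ≤ 4 ∧ cnt > -1) must hold; in canonical form it is (3*cnt ≤ c - 2 ∨ 3*c ≥ 0 ∨ z ≥ -3) → (z ≤ 12 ∧ cnt > -1).
Before c := cnt - 1: (2*cnt ≤ -3 ∨ 3*cnt ≥ 3 ∨ z ≥ -3) → (z ≤ 12 ∧ cnt > -1)
Before cnt := c - 8: (2*c ≤ 13 ∨ 3*c ≥ 27 ∨ z ≥ -3) → (z ≤ 12 ∧ c > 7)
Before skip: (2*c ≤ 13 ∨ 3*c ≥ 27 ∨ z ≥ -3) → (z ≤ 12 ∧ c > 7)
Before z := z + 1: (2*c ≤ 13 ∨ 3*c ≥ 27 ∨ z ≥ -4) → (z ≤ 11 ∧ c > 7)
Answer: WP = (2*c ≤ 13 ∨ 3*c ≥ 27 ∨ z ≥ -4) → (z ≤ 11 ∧ c > 7)


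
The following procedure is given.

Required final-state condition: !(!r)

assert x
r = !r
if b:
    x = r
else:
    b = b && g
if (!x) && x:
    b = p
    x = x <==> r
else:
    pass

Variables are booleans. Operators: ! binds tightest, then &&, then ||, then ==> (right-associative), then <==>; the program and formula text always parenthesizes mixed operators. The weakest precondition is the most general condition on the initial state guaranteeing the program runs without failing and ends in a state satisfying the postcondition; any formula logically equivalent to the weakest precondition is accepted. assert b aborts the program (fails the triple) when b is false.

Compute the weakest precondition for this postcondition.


Working backward. After the program, the postcondition !(!r) must hold; in canonical form it is r.
Then branch requires r; else branch requires r.
Before the if: r
Then branch requires r; else branch requires r.
Before the if: (b ==> r) && ((!b) ==> r)
Before r := !r: (b ==> (!r)) && ((!b) ==> (!r))
Before assert x: x && (b ==> (!r)) && ((!b) ==> (!r))
Answer: WP = x && (b ==> (!r)) && ((!b) ==> (!r))


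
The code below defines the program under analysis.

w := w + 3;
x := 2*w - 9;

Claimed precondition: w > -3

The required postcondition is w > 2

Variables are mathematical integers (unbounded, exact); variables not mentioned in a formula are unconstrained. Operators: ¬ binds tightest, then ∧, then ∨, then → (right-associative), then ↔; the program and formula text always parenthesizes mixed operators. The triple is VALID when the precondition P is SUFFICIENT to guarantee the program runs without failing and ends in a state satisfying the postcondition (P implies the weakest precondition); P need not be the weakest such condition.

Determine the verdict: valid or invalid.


Working backward. After the program, w > 2 must hold.
Before x := 2*w - 9: w > 2
Before w := w + 3: w > -1
The weakest precondition is w > -1.
Check whether w > -3 implies it.
Countermodel: at the initial state w = -2, the precondition holds but the weakest precondition fails.
Answer: invalid


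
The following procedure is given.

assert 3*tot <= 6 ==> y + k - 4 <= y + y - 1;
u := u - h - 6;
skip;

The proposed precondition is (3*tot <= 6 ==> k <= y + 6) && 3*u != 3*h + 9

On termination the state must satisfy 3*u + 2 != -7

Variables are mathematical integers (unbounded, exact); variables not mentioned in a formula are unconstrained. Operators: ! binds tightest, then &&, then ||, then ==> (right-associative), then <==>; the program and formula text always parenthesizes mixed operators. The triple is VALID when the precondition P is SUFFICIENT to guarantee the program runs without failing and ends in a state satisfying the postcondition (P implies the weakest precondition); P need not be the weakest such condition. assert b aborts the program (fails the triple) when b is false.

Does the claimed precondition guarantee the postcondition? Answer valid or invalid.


Working backward. After the program, the postcondition 3*u + 2 != -7 must hold; in canonical form it is 3*u != -9.
Before skip: 3*u != -9
Before u := u - h - 6: 3*u != 3*h + 9
Before assert 3*tot <= 6 ==> y + k - 4 <= y + y - 1: (3*tot <= 6 ==> k <= y + 3) && 3*u != 3*h + 9
The weakest precondition is (3*tot <= 6 ==> k <= y + 3) && 3*u != 3*h + 9.
Check whether (3*tot <= 6 ==> k <= y + 6) && 3*u != 3*h + 9 implies it.
Countermodel: at the initial state h = 0, k = 0, tot = 2, u = 4, y = -4, the precondition holds but the weakest precondition fails.
Answer: invalid
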